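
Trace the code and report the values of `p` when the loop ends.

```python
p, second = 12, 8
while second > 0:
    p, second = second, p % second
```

Let's trace through this code step by step.

Initialize: p = 12
Initialize: second = 8
Entering loop: while second > 0:
After iteration 1: p = 8, second = 4
After iteration 2: p = 4, second = 0
Loop ends.

Final answer: 4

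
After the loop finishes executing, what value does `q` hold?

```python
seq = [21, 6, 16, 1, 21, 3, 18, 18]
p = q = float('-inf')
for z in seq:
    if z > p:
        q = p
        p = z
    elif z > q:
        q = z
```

Let's trace through this code step by step.

Initialize: seq = [21, 6, 16, 1, 21, 3, 18, 18]
Initialize: p = -inf
Initialize: q = -inf
Entering loop: for z in seq:
After iteration 1: z = 21, p = 21, q = -inf
After iteration 2: z = 6, p = 21, q = 6
After iteration 3: z = 16, p = 21, q = 16
After iteration 4: z = 1, p = 21, q = 16
After iteration 5: z = 21, p = 21, q = 21
After iteration 6: z = 3, p = 21, q = 21
After iteration 7: z = 18, p = 21, q = 21
After iteration 8: z = 18, p = 21, q = 21
Loop ends.

Final answer: 21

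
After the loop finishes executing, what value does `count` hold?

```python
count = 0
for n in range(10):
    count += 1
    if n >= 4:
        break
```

Let's trace through this code step by step.

Initialize: count = 0
Entering loop: for n in range(10):
After iteration 1: n = 0, count = 1
After iteration 2: n = 1, count = 2
After iteration 3: n = 2, count = 3
After iteration 4: n = 3, count = 4
After iteration 5: n = 4, count = 5
Loop ends.

Final answer: 5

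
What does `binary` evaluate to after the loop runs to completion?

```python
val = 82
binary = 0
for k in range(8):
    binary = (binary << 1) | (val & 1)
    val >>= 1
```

Let's trace through this code step by step.

Initialize: val = 82
Initialize: binary = 0
Entering loop: for k in range(8):
After iteration 1: k = 0, val = 41, binary = 0
After iteration 2: k = 1, val = 20, binary = 1
After iteration 3: k = 2, val = 10, binary = 2
After iteration 4: k = 3, val = 5, binary = 4
After iteration 5: k = 4, val = 2, binary = 9
After iteration 6: k = 5, val = 1, binary = 18
After iteration 7: k = 6, val = 0, binary = 37
After iteration 8: k = 7, val = 0, binary = 74
Loop ends.

Final answer: 74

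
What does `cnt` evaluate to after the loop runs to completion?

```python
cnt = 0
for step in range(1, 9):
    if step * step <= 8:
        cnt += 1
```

Let's trace through this code step by step.

Initialize: cnt = 0
Entering loop: for step in range(1, 9):
After iteration 1: step = 1, cnt = 1
After iteration 2: step = 2, cnt = 2
After iteration 3: step = 3, cnt = 2
After iteration 4: step = 4, cnt = 2
After iteration 5: step = 5, cnt = 2
After iteration 6: step = 6, cnt = 2
After iteration 7: step = 7, cnt = 2
After iteration 8: step = 8, cnt = 2
Loop ends.

Final answer: 2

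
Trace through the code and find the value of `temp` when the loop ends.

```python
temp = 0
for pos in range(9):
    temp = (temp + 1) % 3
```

Let's trace through this code step by step.

Initialize: temp = 0
Entering loop: for pos in range(9):
After iteration 1: pos = 0, temp = 1
After iteration 2: pos = 1, temp = 2
After iteration 3: pos = 2, temp = 0
After iteration 4: pos = 3, temp = 1
After iteration 5: pos = 4, temp = 2
After iteration 6: pos = 5, temp = 0
After iteration 7: pos = 6, temp = 1
After iteration 8: pos = 7, temp = 2
After iteration 9: pos = 8, temp = 0
Loop ends.

Final answer: 0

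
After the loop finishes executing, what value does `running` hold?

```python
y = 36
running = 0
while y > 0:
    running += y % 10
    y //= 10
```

Let's trace through this code step by step.

Initialize: y = 36
Initialize: running = 0
Entering loop: while y > 0:
After iteration 1: y = 3, running = 6
After iteration 2: y = 0, running = 9
Loop ends.

Final answer: 9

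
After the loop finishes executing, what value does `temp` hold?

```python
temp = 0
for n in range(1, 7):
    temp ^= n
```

Let's trace through this code step by step.

Initialize: temp = 0
Entering loop: for n in range(1, 7):
After iteration 1: n = 1, temp = 1
After iteration 2: n = 2, temp = 3
After iteration 3: n = 3, temp = 0
After iteration 4: n = 4, temp = 4
After iteration 5: n = 5, temp = 1
After iteration 6: n = 6, temp = 7
Loop ends.

Final answer: 7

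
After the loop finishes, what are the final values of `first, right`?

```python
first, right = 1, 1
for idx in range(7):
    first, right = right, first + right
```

Let's trace through this code step by step.

Initialize: first = 1
Initialize: right = 1
Entering loop: for idx in range(7):
After iteration 1: idx = 0, first = 1, right = 2
After iteration 2: idx = 1, first = 2, right = 3
After iteration 3: idx = 2, first = 3, right = 5
After iteration 4: idx = 3, first = 5, right = 8
After iteration 5: idx = 4, first = 8, right = 13
After iteration 6: idx = 5, first = 13, right = 21
After iteration 7: idx = 6, first = 21, right = 34
Loop ends.

Final answer: 21, 34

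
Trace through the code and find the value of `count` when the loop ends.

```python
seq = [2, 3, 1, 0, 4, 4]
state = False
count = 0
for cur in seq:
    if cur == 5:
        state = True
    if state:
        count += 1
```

Let's trace through this code step by step.

Initialize: seq = [2, 3, 1, 0, 4, 4]
Initialize: state = False
Initialize: count = 0
Entering loop: for cur in seq:
After iteration 1: cur = 2, count = 0
After iteration 2: cur = 3, count = 0
After iteration 3: cur = 1, count = 0
After iteration 4: cur = 0, count = 0
After iteration 5: cur = 4, count = 0
After iteration 6: cur = 4, count = 0
Loop ends.

Final answer: 0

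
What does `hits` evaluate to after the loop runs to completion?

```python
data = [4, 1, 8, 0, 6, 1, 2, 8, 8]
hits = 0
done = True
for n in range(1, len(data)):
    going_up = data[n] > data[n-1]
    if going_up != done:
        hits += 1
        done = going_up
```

Let's trace through this code step by step.

Initialize: data = [4, 1, 8, 0, 6, 1, 2, 8, 8]
Initialize: hits = 0
Initialize: done = True
Entering loop: for n in range(1, len(data)):
After iteration 1: n = 1, hits = 1, done = False, going_up = False
After iteration 2: n = 2, hits = 2, done = True, going_up = True
After iteration 3: n = 3, hits = 3, done = False, going_up = False
After iteration 4: n = 4, hits = 4, done = True, going_up = True
After iteration 5: n = 5, hits = 5, done = False, going_up = False
After iteration 6: n = 6, hits = 6, done = True, going_up = True
After iteration 7: n = 7, hits = 6, done = True, going_up = True
After iteration 8: n = 8, hits = 7, done = False, going_up = False
Loop ends.

Final answer: 7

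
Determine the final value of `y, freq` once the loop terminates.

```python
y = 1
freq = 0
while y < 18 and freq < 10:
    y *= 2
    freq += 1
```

Let's trace through this code step by step.

Initialize: y = 1
Initialize: freq = 0
Entering loop: while y < 18 and freq < 10:
After iteration 1: y = 2, freq = 1
After iteration 2: y = 4, freq = 2
After iteration 3: y = 8, freq = 3
After iteration 4: y = 16, freq = 4
After iteration 5: y = 32, freq = 5
Loop ends.

Final answer: 32, 5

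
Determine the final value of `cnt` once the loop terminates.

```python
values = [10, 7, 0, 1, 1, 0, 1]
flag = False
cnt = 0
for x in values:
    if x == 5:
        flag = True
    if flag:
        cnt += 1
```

Let's trace through this code step by step.

Initialize: values = [10, 7, 0, 1, 1, 0, 1]
Initialize: flag = False
Initialize: cnt = 0
Entering loop: for x in values:
After iteration 1: x = 10, cnt = 0
After iteration 2: x = 7, cnt = 0
After iteration 3: x = 0, cnt = 0
After iteration 4: x = 1, cnt = 0
After iteration 5: x = 1, cnt = 0
After iteration 6: x = 0, cnt = 0
After iteration 7: x = 1, cnt = 0
Loop ends.

Final answer: 0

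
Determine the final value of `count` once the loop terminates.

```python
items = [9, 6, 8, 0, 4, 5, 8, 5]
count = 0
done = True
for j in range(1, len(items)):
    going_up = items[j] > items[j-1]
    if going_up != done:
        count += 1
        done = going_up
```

Let's trace through this code step by step.

Initialize: items = [9, 6, 8, 0, 4, 5, 8, 5]
Initialize: count = 0
Initialize: done = True
Entering loop: for j in range(1, len(items)):
After iteration 1: j = 1, count = 1, done = False, going_up = False
After iteration 2: j = 2, count = 2, done = True, going_up = True
After iteration 3: j = 3, count = 3, done = False, going_up = False
After iteration 4: j = 4, count = 4, done = True, going_up = True
After iteration 5: j = 5, count = 4, done = True, going_up = True
After iteration 6: j = 6, count = 4, done = True, going_up = True
After iteration 7: j = 7, count = 5, done = False, going_up = False
Loop ends.

Final answer: 5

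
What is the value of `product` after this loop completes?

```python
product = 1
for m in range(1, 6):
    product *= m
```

Let's trace through this code step by step.

Initialize: product = 1
Entering loop: for m in range(1, 6):
After iteration 1: m = 1, product = 1
After iteration 2: m = 2, product = 2
After iteration 3: m = 3, product = 6
After iteration 4: m = 4, product = 24
After iteration 5: m = 5, product = 120
Loop ends.

Final answer: 120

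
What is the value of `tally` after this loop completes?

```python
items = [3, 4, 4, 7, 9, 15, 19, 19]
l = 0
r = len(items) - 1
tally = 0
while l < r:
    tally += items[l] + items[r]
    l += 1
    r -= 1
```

Let's trace through this code step by step.

Initialize: items = [3, 4, 4, 7, 9, 15, 19, 19]
Initialize: l = 0
Initialize: r = 7
Initialize: tally = 0
Entering loop: while l < r:
After iteration 1: l = 1, r = 6, tally = 22
After iteration 2: l = 2, r = 5, tally = 45
After iteration 3: l = 3, r = 4, tally = 64
After iteration 4: l = 4, r = 3, tally = 80
Loop ends.

Final answer: 80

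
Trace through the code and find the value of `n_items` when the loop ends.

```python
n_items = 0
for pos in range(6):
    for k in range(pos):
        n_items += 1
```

Let's trace through this code step by step.

Initialize: n_items = 0
Entering loop: for pos in range(6):
After iteration 1: pos = 0, n_items = 0
After iteration 2: pos = 1, n_items = 1, k = 0
After iteration 3: pos = 2, n_items = 3, k = 1
After iteration 4: pos = 3, n_items = 6, k = 2
After iteration 5: pos = 4, n_items = 10, k = 3
After iteration 6: pos = 5, n_items = 15, k = 4
Loop ends.

Final answer: 15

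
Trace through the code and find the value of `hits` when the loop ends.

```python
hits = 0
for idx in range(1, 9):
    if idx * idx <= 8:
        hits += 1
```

Let's trace through this code step by step.

Initialize: hits = 0
Entering loop: for idx in range(1, 9):
After iteration 1: idx = 1, hits = 1
After iteration 2: idx = 2, hits = 2
After iteration 3: idx = 3, hits = 2
After iteration 4: idx = 4, hits = 2
After iteration 5: idx = 5, hits = 2
After iteration 6: idx = 6, hits = 2
After iteration 7: idx = 7, hits = 2
After iteration 8: idx = 8, hits = 2
Loop ends.

Final answer: 2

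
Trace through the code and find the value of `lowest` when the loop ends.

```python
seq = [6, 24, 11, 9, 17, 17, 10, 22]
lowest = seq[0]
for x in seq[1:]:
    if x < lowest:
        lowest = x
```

Let's trace through this code step by step.

Initialize: seq = [6, 24, 11, 9, 17, 17, 10, 22]
Initialize: lowest = 6
Entering loop: for x in seq[1:]:
After iteration 1: x = 24, lowest = 6
After iteration 2: x = 11, lowest = 6
After iteration 3: x = 9, lowest = 6
After iteration 4: x = 17, lowest = 6
After iteration 5: x = 17, lowest = 6
After iteration 6: x = 10, lowest = 6
After iteration 7: x = 22, lowest = 6
Loop ends.

Final answer: 6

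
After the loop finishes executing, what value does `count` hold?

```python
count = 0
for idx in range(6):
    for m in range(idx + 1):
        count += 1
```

Let's trace through this code step by step.

Initialize: count = 0
Entering loop: for idx in range(6):
After iteration 1: idx = 0, count = 1, m = 0
After iteration 2: idx = 1, count = 3, m = 1
After iteration 3: idx = 2, count = 6, m = 2
After iteration 4: idx = 3, count = 10, m = 3
After iteration 5: idx = 4, count = 15, m = 4
After iteration 6: idx = 5, count = 21, m = 5
Loop ends.

Final answer: 21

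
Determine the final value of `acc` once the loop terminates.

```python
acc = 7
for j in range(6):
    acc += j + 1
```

Let's trace through this code step by step.

Initialize: acc = 7
Entering loop: for j in range(6):
After iteration 1: j = 0, acc = 8
After iteration 2: j = 1, acc = 10
After iteration 3: j = 2, acc = 13
After iteration 4: j = 3, acc = 17
After iteration 5: j = 4, acc = 22
After iteration 6: j = 5, acc = 28
Loop ends.

Final answer: 28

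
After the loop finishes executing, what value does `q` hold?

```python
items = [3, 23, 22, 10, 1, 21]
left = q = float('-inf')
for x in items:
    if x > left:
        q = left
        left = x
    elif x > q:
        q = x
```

Let's trace through this code step by step.

Initialize: items = [3, 23, 22, 10, 1, 21]
Initialize: left = -inf
Initialize: q = -inf
Entering loop: for x in items:
After iteration 1: x = 3, left = 3, q = -inf
After iteration 2: x = 23, left = 23, q = 3
After iteration 3: x = 22, left = 23, q = 22
After iteration 4: x = 10, left = 23, q = 22
After iteration 5: x = 1, left = 23, q = 22
After iteration 6: x = 21, left = 23, q = 22
Loop ends.

Final answer: 22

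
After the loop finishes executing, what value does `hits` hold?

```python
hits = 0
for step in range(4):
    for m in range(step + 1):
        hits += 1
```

Let's trace through this code step by step.

Initialize: hits = 0
Entering loop: for step in range(4):
After iteration 1: step = 0, hits = 1, m = 0
After iteration 2: step = 1, hits = 3, m = 1
After iteration 3: step = 2, hits = 6, m = 2
After iteration 4: step = 3, hits = 10, m = 3
Loop ends.

Final answer: 10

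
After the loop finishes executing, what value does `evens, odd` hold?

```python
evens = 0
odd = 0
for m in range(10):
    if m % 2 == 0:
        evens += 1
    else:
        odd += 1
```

Let's trace through this code step by step.

Initialize: evens = 0
Initialize: odd = 0
Entering loop: for m in range(10):
After iteration 1: m = 0, evens = 1, odd = 0
After iteration 2: m = 1, evens = 1, odd = 1
After iteration 3: m = 2, evens = 2, odd = 1
After iteration 4: m = 3, evens = 2, odd = 2
After iteration 5: m = 4, evens = 3, odd = 2
After iteration 6: m = 5, evens = 3, odd = 3
After iteration 7: m = 6, evens = 4, odd = 3
After iteration 8: m = 7, evens = 4, odd = 4
After iteration 9: m = 8, evens = 5, odd = 4
After iteration 10: m = 9, evens = 5, odd = 5
Loop ends.

Final answer: 5, 5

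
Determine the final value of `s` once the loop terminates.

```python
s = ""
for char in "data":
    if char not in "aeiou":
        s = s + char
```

Let's trace through this code step by step.

Initialize: s = ''
Entering loop: for char in "data":
After iteration 1: char = 'd', s = 'd'
After iteration 2: char = 'a', s = 'd'
After iteration 3: char = 't', s = 'dt'
After iteration 4: char = 'a', s = 'dt'
Loop ends.

Final answer: 'dt'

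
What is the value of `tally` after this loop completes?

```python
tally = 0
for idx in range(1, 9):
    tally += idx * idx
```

Let's trace through this code step by step.

Initialize: tally = 0
Entering loop: for idx in range(1, 9):
After iteration 1: idx = 1, tally = 1
After iteration 2: idx = 2, tally = 5
After iteration 3: idx = 3, tally = 14
After iteration 4: idx = 4, tally = 30
After iteration 5: idx = 5, tally = 55
After iteration 6: idx = 6, tally = 91
After iteration 7: idx = 7, tally = 140
After iteration 8: idx = 8, tally = 204
Loop ends.

Final answer: 204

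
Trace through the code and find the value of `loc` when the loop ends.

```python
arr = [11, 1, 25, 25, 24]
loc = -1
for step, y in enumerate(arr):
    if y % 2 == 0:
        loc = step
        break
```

Let's trace through this code step by step.

Initialize: arr = [11, 1, 25, 25, 24]
Initialize: loc = -1
Entering loop: for step, y in enumerate(arr):
After iteration 1: step = 0, y = 11, loc = -1
After iteration 2: step = 1, y = 1, loc = -1
After iteration 3: step = 2, y = 25, loc = -1
After iteration 4: step = 3, y = 25, loc = -1
After iteration 5: step = 4, y = 24, loc = 4
Loop ends.

Final answer: 4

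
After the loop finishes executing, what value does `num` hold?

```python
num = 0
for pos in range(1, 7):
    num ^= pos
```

Let's trace through this code step by step.

Initialize: num = 0
Entering loop: for pos in range(1, 7):
After iteration 1: pos = 1, num = 1
After iteration 2: pos = 2, num = 3
After iteration 3: pos = 3, num = 0
After iteration 4: pos = 4, num = 4
After iteration 5: pos = 5, num = 1
After iteration 6: pos = 6, num = 7
Loop ends.

Final answer: 7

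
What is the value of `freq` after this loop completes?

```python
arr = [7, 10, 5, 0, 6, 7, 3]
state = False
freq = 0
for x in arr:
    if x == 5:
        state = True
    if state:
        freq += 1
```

Let's trace through this code step by step.

Initialize: arr = [7, 10, 5, 0, 6, 7, 3]
Initialize: state = False
Initialize: freq = 0
Entering loop: for x in arr:
After iteration 1: x = 7, state = False, freq = 0
After iteration 2: x = 10, state = False, freq = 0
After iteration 3: x = 5, state = True, freq = 1
After iteration 4: x = 0, state = True, freq = 2
After iteration 5: x = 6, state = True, freq = 3
After iteration 6: x = 7, state = True, freq = 4
After iteration 7: x = 3, state = True, freq = 5
Loop ends.

Final answer: 5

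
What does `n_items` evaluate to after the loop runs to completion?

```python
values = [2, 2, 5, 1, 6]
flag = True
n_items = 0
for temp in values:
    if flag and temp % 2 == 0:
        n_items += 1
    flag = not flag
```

Let's trace through this code step by step.

Initialize: values = [2, 2, 5, 1, 6]
Initialize: flag = True
Initialize: n_items = 0
Entering loop: for temp in values:
After iteration 1: temp = 2, flag = False, n_items = 1
After iteration 2: temp = 2, flag = True, n_items = 1
After iteration 3: temp = 5, flag = False, n_items = 1
After iteration 4: temp = 1, flag = True, n_items = 1
After iteration 5: temp = 6, flag = False, n_items = 2
Loop ends.

Final answer: 2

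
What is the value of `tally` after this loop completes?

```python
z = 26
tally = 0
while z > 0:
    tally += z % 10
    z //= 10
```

Let's trace through this code step by step.

Initialize: z = 26
Initialize: tally = 0
Entering loop: while z > 0:
After iteration 1: z = 2, tally = 6
After iteration 2: z = 0, tally = 8
Loop ends.

Final answer: 8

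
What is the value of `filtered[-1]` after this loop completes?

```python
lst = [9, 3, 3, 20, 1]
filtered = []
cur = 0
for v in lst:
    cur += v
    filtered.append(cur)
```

Let's trace through this code step by step.

Initialize: lst = [9, 3, 3, 20, 1]
Initialize: filtered = []
Initialize: cur = 0
Entering loop: for v in lst:
After iteration 1: v = 9, filtered = [9], cur = 9
After iteration 2: v = 3, filtered = [9, 12], cur = 12
After iteration 3: v = 3, filtered = [9, 12, 15], cur = 15
After iteration 4: v = 20, filtered = [9, 12, 15, 35], cur = 35
After iteration 5: v = 1, filtered = [9, 12, 15, 35, 36], cur = 36
Loop ends.
filtered[-1] = 36

Final answer: 36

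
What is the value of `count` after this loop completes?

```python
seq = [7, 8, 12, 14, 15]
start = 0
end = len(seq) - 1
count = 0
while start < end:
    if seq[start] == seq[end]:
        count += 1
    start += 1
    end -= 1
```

Let's trace through this code step by step.

Initialize: seq = [7, 8, 12, 14, 15]
Initialize: start = 0
Initialize: end = 4
Initialize: count = 0
Entering loop: while start < end:
After iteration 1: start = 1, end = 3, count = 0
After iteration 2: start = 2, end = 2, count = 0
Loop ends.

Final answer: 0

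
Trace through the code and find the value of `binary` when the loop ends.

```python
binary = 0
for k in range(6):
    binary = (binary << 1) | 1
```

Let's trace through this code step by step.

Initialize: binary = 0
Entering loop: for k in range(6):
After iteration 1: k = 0, binary = 1
After iteration 2: k = 1, binary = 3
After iteration 3: k = 2, binary = 7
After iteration 4: k = 3, binary = 15
After iteration 5: k = 4, binary = 31
After iteration 6: k = 5, binary = 63
Loop ends.

Final answer: 63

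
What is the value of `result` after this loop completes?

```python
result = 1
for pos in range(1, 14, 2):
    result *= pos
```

Let's trace through this code step by step.

Initialize: result = 1
Entering loop: for pos in range(1, 14, 2):
After iteration 1: pos = 1, result = 1
After iteration 2: pos = 3, result = 3
After iteration 3: pos = 5, result = 15
After iteration 4: pos = 7, result = 105
After iteration 5: pos = 9, result = 945
After iteration 6: pos = 11, result = 10395
After iteration 7: pos = 13, result = 135135
Loop ends.

Final answer: 135135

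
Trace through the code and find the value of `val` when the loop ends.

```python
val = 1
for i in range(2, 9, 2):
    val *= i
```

Let's trace through this code step by step.

Initialize: val = 1
Entering loop: for i in range(2, 9, 2):
After iteration 1: i = 2, val = 2
After iteration 2: i = 4, val = 8
After iteration 3: i = 6, val = 48
After iteration 4: i = 8, val = 384
Loop ends.

Final answer: 384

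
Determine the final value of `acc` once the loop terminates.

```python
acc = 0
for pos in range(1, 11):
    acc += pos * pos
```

Let's trace through this code step by step.

Initialize: acc = 0
Entering loop: for pos in range(1, 11):
After iteration 1: pos = 1, acc = 1
After iteration 2: pos = 2, acc = 5
After iteration 3: pos = 3, acc = 14
After iteration 4: pos = 4, acc = 30
After iteration 5: pos = 5, acc = 55
After iteration 6: pos = 6, acc = 91
After iteration 7: pos = 7, acc = 140
After iteration 8: pos = 8, acc = 204
After iteration 9: pos = 9, acc = 285
After iteration 10: pos = 10, acc = 385
Loop ends.

Final answer: 385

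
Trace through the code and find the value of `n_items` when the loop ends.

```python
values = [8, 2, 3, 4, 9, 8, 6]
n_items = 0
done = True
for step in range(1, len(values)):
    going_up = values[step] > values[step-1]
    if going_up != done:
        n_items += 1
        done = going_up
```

Let's trace through this code step by step.

Initialize: values = [8, 2, 3, 4, 9, 8, 6]
Initialize: n_items = 0
Initialize: done = True
Entering loop: for step in range(1, len(values)):
After iteration 1: step = 1, n_items = 1, done = False, going_up = False
After iteration 2: step = 2, n_items = 2, done = True, going_up = True
After iteration 3: step = 3, n_items = 2, done = True, going_up = True
After iteration 4: step = 4, n_items = 2, done = True, going_up = True
After iteration 5: step = 5, n_items = 3, done = False, going_up = False
After iteration 6: step = 6, n_items = 3, done = False, going_up = False
Loop ends.

Final answer: 3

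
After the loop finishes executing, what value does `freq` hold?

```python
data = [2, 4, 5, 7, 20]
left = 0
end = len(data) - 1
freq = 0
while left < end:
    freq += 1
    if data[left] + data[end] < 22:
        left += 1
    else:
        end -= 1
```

Let's trace through this code step by step.

Initialize: data = [2, 4, 5, 7, 20]
Initialize: left = 0
Initialize: end = 4
Initialize: freq = 0
Entering loop: while left < end:
After iteration 1: left = 0, end = 3, freq = 1
After iteration 2: left = 1, end = 3, freq = 2
After iteration 3: left = 2, end = 3, freq = 3
After iteration 4: left = 3, end = 3, freq = 4
Loop ends.

Final answer: 4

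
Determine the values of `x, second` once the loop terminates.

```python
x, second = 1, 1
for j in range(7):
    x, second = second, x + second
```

Let's trace through this code step by step.

Initialize: x = 1
Initialize: second = 1
Entering loop: for j in range(7):
After iteration 1: j = 0, x = 1, second = 2
After iteration 2: j = 1, x = 2, second = 3
After iteration 3: j = 2, x = 3, second = 5
After iteration 4: j = 3, x = 5, second = 8
After iteration 5: j = 4, x = 8, second = 13
After iteration 6: j = 5, x = 13, second = 21
After iteration 7: j = 6, x = 21, second = 34
Loop ends.

Final answer: 21, 34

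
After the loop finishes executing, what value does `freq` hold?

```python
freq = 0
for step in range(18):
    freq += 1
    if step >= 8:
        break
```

Let's trace through this code step by step.

Initialize: freq = 0
Entering loop: for step in range(18):
After iteration 1: step = 0, freq = 1
After iteration 2: step = 1, freq = 2
After iteration 3: step = 2, freq = 3
After iteration 4: step = 3, freq = 4
After iteration 5: step = 4, freq = 5
After iteration 6: step = 5, freq = 6
After iteration 7: step = 6, freq = 7
After iteration 8: step = 7, freq = 8
After iteration 9: step = 8, freq = 9
Loop ends.

Final answer: 9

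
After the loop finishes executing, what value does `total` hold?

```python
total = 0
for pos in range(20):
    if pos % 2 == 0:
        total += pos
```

Let's trace through this code step by step.

Initialize: total = 0
Entering loop: for pos in range(20):
After iteration 1: pos = 0, total = 0
After iteration 2: pos = 1, total = 0
After iteration 3: pos = 2, total = 2
After iteration 4: pos = 3, total = 2
After iteration 5: pos = 4, total = 6
After iteration 6: pos = 5, total = 6
After iteration 7: pos = 6, total = 12
After iteration 8: pos = 7, total = 12
After iteration 9: pos = 8, total = 20
After iteration 10: pos = 9, total = 20
After iteration 11: pos = 10, total = 30
After iteration 12: pos = 11, total = 30
After iteration 13: pos = 12, total = 42
After iteration 14: pos = 13, total = 42
After iteration 15: pos = 14, total = 56
After iteration 16: pos = 15, total = 56
After iteration 17: pos = 16, total = 72
After iteration 18: pos = 17, total = 72
After iteration 19: pos = 18, total = 90
After iteration 20: pos = 19, total = 90
Loop ends.

Final answer: 90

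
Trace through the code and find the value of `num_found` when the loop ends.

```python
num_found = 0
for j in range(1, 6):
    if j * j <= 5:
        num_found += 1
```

Let's trace through this code step by step.

Initialize: num_found = 0
Entering loop: for j in range(1, 6):
After iteration 1: j = 1, num_found = 1
After iteration 2: j = 2, num_found = 2
After iteration 3: j = 3, num_found = 2
After iteration 4: j = 4, num_found = 2
After iteration 5: j = 5, num_found = 2
Loop ends.

Final answer: 2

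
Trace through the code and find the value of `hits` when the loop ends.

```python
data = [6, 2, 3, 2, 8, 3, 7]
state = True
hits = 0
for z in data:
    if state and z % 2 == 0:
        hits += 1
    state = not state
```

Let's trace through this code step by step.

Initialize: data = [6, 2, 3, 2, 8, 3, 7]
Initialize: state = True
Initialize: hits = 0
Entering loop: for z in data:
After iteration 1: z = 6, state = False, hits = 1
After iteration 2: z = 2, state = True, hits = 1
After iteration 3: z = 3, state = False, hits = 1
After iteration 4: z = 2, state = True, hits = 1
After iteration 5: z = 8, state = False, hits = 2
After iteration 6: z = 3, state = True, hits = 2
After iteration 7: z = 7, state = False, hits = 2
Loop ends.

Final answer: 2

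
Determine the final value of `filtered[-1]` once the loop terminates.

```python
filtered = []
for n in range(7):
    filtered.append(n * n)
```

Let's trace through this code step by step.

Initialize: filtered = []
Entering loop: for n in range(7):
After iteration 1: n = 0, filtered = [0]
After iteration 2: n = 1, filtered = [0, 1]
After iteration 3: n = 2, filtered = [0, 1, 4]
After iteration 4: n = 3, filtered = [0, 1, 4, 9]
After iteration 5: n = 4, filtered = [0, 1, 4, 9, 16]
After iteration 6: n = 5, filtered = [0, 1, 4, 9, 16, 25]
After iteration 7: n = 6, filtered = [0, 1, 4, 9, 16, 25, 36]
Loop ends.
filtered[-1] = 36

Final answer: 36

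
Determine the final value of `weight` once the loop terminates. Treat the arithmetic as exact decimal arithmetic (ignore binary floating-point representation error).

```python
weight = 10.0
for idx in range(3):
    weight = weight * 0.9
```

Let's trace through this code step by step.

Initialize: weight = 10.0
Entering loop: for idx in range(3):
After iteration 1: idx = 0, weight = 9.0
After iteration 2: idx = 1, weight = 8.1
After iteration 3: idx = 2, weight = 7.29
Loop ends.

Final answer: 7.29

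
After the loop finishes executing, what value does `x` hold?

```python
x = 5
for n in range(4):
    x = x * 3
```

Let's trace through this code step by step.

Initialize: x = 5
Entering loop: for n in range(4):
After iteration 1: n = 0, x = 15
After iteration 2: n = 1, x = 45
After iteration 3: n = 2, x = 135
After iteration 4: n = 3, x = 405
Loop ends.

Final answer: 405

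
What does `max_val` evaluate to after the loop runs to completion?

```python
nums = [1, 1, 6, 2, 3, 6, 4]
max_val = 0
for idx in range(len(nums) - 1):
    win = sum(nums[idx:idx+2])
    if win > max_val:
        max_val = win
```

Let's trace through this code step by step.

Initialize: nums = [1, 1, 6, 2, 3, 6, 4]
Initialize: max_val = 0
Entering loop: for idx in range(len(nums) - 1):
After iteration 1: idx = 0, max_val = 2, win = 2
After iteration 2: idx = 1, max_val = 7, win = 7
After iteration 3: idx = 2, max_val = 8, win = 8
After iteration 4: idx = 3, max_val = 8, win = 5
After iteration 5: idx = 4, max_val = 9, win = 9
After iteration 6: idx = 5, max_val = 10, win = 10
Loop ends.

Final answer: 10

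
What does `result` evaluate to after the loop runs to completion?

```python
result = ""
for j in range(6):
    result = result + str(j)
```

Let's trace through this code step by step.

Initialize: result = ''
Entering loop: for j in range(6):
After iteration 1: j = 0, result = '0'
After iteration 2: j = 1, result = '01'
After iteration 3: j = 2, result = '012'
After iteration 4: j = 3, result = '0123'
After iteration 5: j = 4, result = '01234'
After iteration 6: j = 5, result = '012345'
Loop ends.

Final answer: '012345'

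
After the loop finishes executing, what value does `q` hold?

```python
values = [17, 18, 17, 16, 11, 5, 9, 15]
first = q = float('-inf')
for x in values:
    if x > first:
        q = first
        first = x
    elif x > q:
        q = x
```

Let's trace through this code step by step.

Initialize: values = [17, 18, 17, 16, 11, 5, 9, 15]
Initialize: first = -inf
Initialize: q = -inf
Entering loop: for x in values:
After iteration 1: x = 17, first = 17, q = -inf
After iteration 2: x = 18, first = 18, q = 17
After iteration 3: x = 17, first = 18, q = 17
After iteration 4: x = 16, first = 18, q = 17
After iteration 5: x = 11, first = 18, q = 17
After iteration 6: x = 5, first = 18, q = 17
After iteration 7: x = 9, first = 18, q = 17
After iteration 8: x = 15, first = 18, q = 17
Loop ends.

Final answer: 17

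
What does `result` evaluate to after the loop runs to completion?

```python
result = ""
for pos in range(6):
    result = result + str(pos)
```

Let's trace through this code step by step.

Initialize: result = ''
Entering loop: for pos in range(6):
After iteration 1: pos = 0, result = '0'
After iteration 2: pos = 1, result = '01'
After iteration 3: pos = 2, result = '012'
After iteration 4: pos = 3, result = '0123'
After iteration 5: pos = 4, result = '01234'
After iteration 6: pos = 5, result = '012345'
Loop ends.

Final answer: '012345'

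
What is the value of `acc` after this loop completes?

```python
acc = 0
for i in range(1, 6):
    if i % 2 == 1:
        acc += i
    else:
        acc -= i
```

Let's trace through this code step by step.

Initialize: acc = 0
Entering loop: for i in range(1, 6):
After iteration 1: i = 1, acc = 1
After iteration 2: i = 2, acc = -1
After iteration 3: i = 3, acc = 2
After iteration 4: i = 4, acc = -2
After iteration 5: i = 5, acc = 3
Loop ends.

Final answer: 3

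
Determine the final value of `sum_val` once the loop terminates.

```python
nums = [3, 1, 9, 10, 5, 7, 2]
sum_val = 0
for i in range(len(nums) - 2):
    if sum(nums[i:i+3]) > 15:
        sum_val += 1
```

Let's trace through this code step by step.

Initialize: nums = [3, 1, 9, 10, 5, 7, 2]
Initialize: sum_val = 0
Entering loop: for i in range(len(nums) - 2):
After iteration 1: i = 0, sum_val = 0
After iteration 2: i = 1, sum_val = 1
After iteration 3: i = 2, sum_val = 2
After iteration 4: i = 3, sum_val = 3
After iteration 5: i = 4, sum_val = 3
Loop ends.

Final answer: 3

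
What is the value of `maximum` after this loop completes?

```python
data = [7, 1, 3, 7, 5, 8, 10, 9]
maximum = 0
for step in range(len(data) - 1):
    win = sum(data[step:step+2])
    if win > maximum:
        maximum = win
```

Let's trace through this code step by step.

Initialize: data = [7, 1, 3, 7, 5, 8, 10, 9]
Initialize: maximum = 0
Entering loop: for step in range(len(data) - 1):
After iteration 1: step = 0, maximum = 8, win = 8
After iteration 2: step = 1, maximum = 8, win = 4
After iteration 3: step = 2, maximum = 10, win = 10
After iteration 4: step = 3, maximum = 12, win = 12
After iteration 5: step = 4, maximum = 13, win = 13
After iteration 6: step = 5, maximum = 18, win = 18
After iteration 7: step = 6, maximum = 19, win = 19
Loop ends.

Final answer: 19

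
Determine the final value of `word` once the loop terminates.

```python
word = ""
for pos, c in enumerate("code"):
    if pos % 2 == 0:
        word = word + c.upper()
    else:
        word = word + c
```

Let's trace through this code step by step.

Initialize: word = ''
Entering loop: for pos, c in enumerate("code"):
After iteration 1: pos = 0, c = 'c', word = 'C'
After iteration 2: pos = 1, c = 'o', word = 'Co'
After iteration 3: pos = 2, c = 'd', word = 'CoD'
After iteration 4: pos = 3, c = 'e', word = 'CoDe'
Loop ends.

Final answer: 'CoDe'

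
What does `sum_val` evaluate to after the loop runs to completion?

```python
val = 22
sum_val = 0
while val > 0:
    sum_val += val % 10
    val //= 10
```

Let's trace through this code step by step.

Initialize: val = 22
Initialize: sum_val = 0
Entering loop: while val > 0:
After iteration 1: val = 2, sum_val = 2
After iteration 2: val = 0, sum_val = 4
Loop ends.

Final answer: 4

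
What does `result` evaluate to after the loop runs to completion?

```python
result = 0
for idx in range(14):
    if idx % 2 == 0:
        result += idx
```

Let's trace through this code step by step.

Initialize: result = 0
Entering loop: for idx in range(14):
After iteration 1: idx = 0, result = 0
After iteration 2: idx = 1, result = 0
After iteration 3: idx = 2, result = 2
After iteration 4: idx = 3, result = 2
After iteration 5: idx = 4, result = 6
After iteration 6: idx = 5, result = 6
After iteration 7: idx = 6, result = 12
After iteration 8: idx = 7, result = 12
After iteration 9: idx = 8, result = 20
After iteration 10: idx = 9, result = 20
After iteration 11: idx = 10, result = 30
After iteration 12: idx = 11, result = 30
After iteration 13: idx = 12, result = 42
After iteration 14: idx = 13, result = 42
Loop ends.

Final answer: 42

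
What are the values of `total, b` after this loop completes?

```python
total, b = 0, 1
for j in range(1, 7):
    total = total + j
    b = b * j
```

Let's trace through this code step by step.

Initialize: total = 0
Initialize: b = 1
Entering loop: for j in range(1, 7):
After iteration 1: j = 1, total = 1, b = 1
After iteration 2: j = 2, total = 3, b = 2
After iteration 3: j = 3, total = 6, b = 6
After iteration 4: j = 4, total = 10, b = 24
After iteration 5: j = 5, total = 15, b = 120
After iteration 6: j = 6, total = 21, b = 720
Loop ends.

Final answer: 21, 720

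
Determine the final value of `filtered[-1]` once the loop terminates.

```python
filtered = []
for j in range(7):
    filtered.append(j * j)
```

Let's trace through this code step by step.

Initialize: filtered = []
Entering loop: for j in range(7):
After iteration 1: j = 0, filtered = [0]
After iteration 2: j = 1, filtered = [0, 1]
After iteration 3: j = 2, filtered = [0, 1, 4]
After iteration 4: j = 3, filtered = [0, 1, 4, 9]
After iteration 5: j = 4, filtered = [0, 1, 4, 9, 16]
After iteration 6: j = 5, filtered = [0, 1, 4, 9, 16, 25]
After iteration 7: j = 6, filtered = [0, 1, 4, 9, 16, 25, 36]
Loop ends.
filtered[-1] = 36

Final answer: 36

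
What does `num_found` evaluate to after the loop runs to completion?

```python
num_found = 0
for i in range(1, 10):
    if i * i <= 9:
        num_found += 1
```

Let's trace through this code step by step.

Initialize: num_found = 0
Entering loop: for i in range(1, 10):
After iteration 1: i = 1, num_found = 1
After iteration 2: i = 2, num_found = 2
After iteration 3: i = 3, num_found = 3
After iteration 4: i = 4, num_found = 3
After iteration 5: i = 5, num_found = 3
After iteration 6: i = 6, num_found = 3
After iteration 7: i = 7, num_found = 3
After iteration 8: i = 8, num_found = 3
After iteration 9: i = 9, num_found = 3
Loop ends.

Final answer: 3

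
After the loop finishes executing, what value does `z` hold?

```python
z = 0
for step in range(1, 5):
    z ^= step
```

Let's trace through this code step by step.

Initialize: z = 0
Entering loop: for step in range(1, 5):
After iteration 1: step = 1, z = 1
After iteration 2: step = 2, z = 3
After iteration 3: step = 3, z = 0
After iteration 4: step = 4, z = 4
Loop ends.

Final answer: 4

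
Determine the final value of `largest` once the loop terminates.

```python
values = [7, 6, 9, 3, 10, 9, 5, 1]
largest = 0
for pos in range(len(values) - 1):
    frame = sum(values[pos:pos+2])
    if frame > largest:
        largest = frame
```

Let's trace through this code step by step.

Initialize: values = [7, 6, 9, 3, 10, 9, 5, 1]
Initialize: largest = 0
Entering loop: for pos in range(len(values) - 1):
After iteration 1: pos = 0, largest = 13, frame = 13
After iteration 2: pos = 1, largest = 15, frame = 15
After iteration 3: pos = 2, largest = 15, frame = 12
After iteration 4: pos = 3, largest = 15, frame = 13
After iteration 5: pos = 4, largest = 19, frame = 19
After iteration 6: pos = 5, largest = 19, frame = 14
After iteration 7: pos = 6, largest = 19, frame = 6
Loop ends.

Final answer: 19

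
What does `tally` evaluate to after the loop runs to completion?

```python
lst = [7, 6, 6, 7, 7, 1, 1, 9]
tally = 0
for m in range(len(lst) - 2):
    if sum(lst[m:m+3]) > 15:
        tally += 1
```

Let's trace through this code step by step.

Initialize: lst = [7, 6, 6, 7, 7, 1, 1, 9]
Initialize: tally = 0
Entering loop: for m in range(len(lst) - 2):
After iteration 1: m = 0, tally = 1
After iteration 2: m = 1, tally = 2
After iteration 3: m = 2, tally = 3
After iteration 4: m = 3, tally = 3
After iteration 5: m = 4, tally = 3
After iteration 6: m = 5, tally = 3
Loop ends.

Final answer: 3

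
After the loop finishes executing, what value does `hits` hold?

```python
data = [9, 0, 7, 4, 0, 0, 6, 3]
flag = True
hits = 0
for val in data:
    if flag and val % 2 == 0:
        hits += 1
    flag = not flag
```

Let's trace through this code step by step.

Initialize: data = [9, 0, 7, 4, 0, 0, 6, 3]
Initialize: flag = True
Initialize: hits = 0
Entering loop: for val in data:
After iteration 1: val = 9, flag = False, hits = 0
After iteration 2: val = 0, flag = True, hits = 0
After iteration 3: val = 7, flag = False, hits = 0
After iteration 4: val = 4, flag = True, hits = 0
After iteration 5: val = 0, flag = False, hits = 1
After iteration 6: val = 0, flag = True, hits = 1
After iteration 7: val = 6, flag = False, hits = 2
After iteration 8: val = 3, flag = True, hits = 2
Loop ends.

Final answer: 2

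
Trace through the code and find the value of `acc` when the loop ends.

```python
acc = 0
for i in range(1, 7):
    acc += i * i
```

Let's trace through this code step by step.

Initialize: acc = 0
Entering loop: for i in range(1, 7):
After iteration 1: i = 1, acc = 1
After iteration 2: i = 2, acc = 5
After iteration 3: i = 3, acc = 14
After iteration 4: i = 4, acc = 30
After iteration 5: i = 5, acc = 55
After iteration 6: i = 6, acc = 91
Loop ends.

Final answer: 91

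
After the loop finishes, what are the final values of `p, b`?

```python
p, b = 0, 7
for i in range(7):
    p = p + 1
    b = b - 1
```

Let's trace through this code step by step.

Initialize: p = 0
Initialize: b = 7
Entering loop: for i in range(7):
After iteration 1: i = 0, p = 1, b = 6
After iteration 2: i = 1, p = 2, b = 5
After iteration 3: i = 2, p = 3, b = 4
After iteration 4: i = 3, p = 4, b = 3
After iteration 5: i = 4, p = 5, b = 2
After iteration 6: i = 5, p = 6, b = 1
After iteration 7: i = 6, p = 7, b = 0
Loop ends.

Final answer: 7, 0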